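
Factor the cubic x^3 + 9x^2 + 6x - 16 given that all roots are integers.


Try integer roots (divisors of -16). x=-8: p(-8)=0.
Divide out (x + 8): quotient is x^2 + x - 2.
Factor the quadratic: (x + 2)(x - 1)
Result: (x + 8)(x + 2)(x - 1)


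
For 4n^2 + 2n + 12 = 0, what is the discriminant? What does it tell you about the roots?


D = b^2 - 4ac = (2)^2 - 4(4)(12) = 4 - 192 = -188
Since D < 0: two complex conjugate roots (no real roots)


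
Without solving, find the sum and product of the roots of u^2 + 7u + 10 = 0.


For au^2+bu+c=0: sum = -b/a, product = c/a.
a=1, b=7, c=10
Sum = -(7)/1 = -7
Product = (10)/1 = 10


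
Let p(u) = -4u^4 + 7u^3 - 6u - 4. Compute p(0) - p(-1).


p(0) = -4
p(-1) = -9
p(0) - p(-1) = -4 + 9 = 5


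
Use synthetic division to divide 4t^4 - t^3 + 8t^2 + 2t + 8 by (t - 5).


Synthetic division with c = 5. Coefficients: 4, -1, 8, 2, 8
Bring down 4.
  4 * 5 = 20; 20 - 1 = 19
  19 * 5 = 95; 95 + 8 = 103
  103 * 5 = 515; 515 + 2 = 517
  517 * 5 = 2585; 2585 + 8 = 2593
Quotient: 4t^3 + 19t^2 + 103t + 517, Remainder: 2593


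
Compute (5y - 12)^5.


Expand (5y - 12)^5 by repeated multiplication:
  (5y - 12)^2 = 25y^2 - 120y + 144
  (5y - 12)^3 = 125y^3 - 900y^2 + 2160y - 1728
  (5y - 12)^4 = 625y^4 - 6000y^3 + 21600y^2 - 34560y + 20736
= 3125y^5 - 37500y^4 + 180000y^3 - 432000y^2 + 518400y - 248832


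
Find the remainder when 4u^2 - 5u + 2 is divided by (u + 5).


By the Remainder Theorem, the remainder equals p(-5):
  4*(-5)^2 = 100
  -5*(-5)^1 = 25
  constant: 2
Sum: 100 + 25 + 2 = 127


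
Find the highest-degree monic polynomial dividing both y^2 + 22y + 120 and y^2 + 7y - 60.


Factor each:
  y^2 + 22y + 120 = (y + 12)(y + 10)
  y^2 + 7y - 60 = (y + 12)(y - 5)
Common monic factor: y + 12


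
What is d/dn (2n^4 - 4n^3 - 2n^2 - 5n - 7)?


Apply the power rule term by term:
  d/dn(2n^4) = 8n^3
  d/dn(-4n^3) = -12n^2
  d/dn(-2n^2) = -4n
  d/dn(-5n) = -5
  d/dn(-7) = 0
p'(n) = 8n^3 - 12n^2 - 4n - 5


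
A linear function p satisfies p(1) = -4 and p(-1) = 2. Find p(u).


p(u) = mu + b. Using p(1)=-4, p(-1)=2:
m = (-4 - 2)/(1 + 1) = -6/2 = -3
b = -4 - m*(1) = -4 + 3 = -1
p(u) = -3u - 1


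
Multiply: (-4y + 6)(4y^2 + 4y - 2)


Distribute each term of the first polynomial:
  (-4y)(4y^2 + 4y - 2) = -16y^3 - 16y^2 + 8y
  (6)(4y^2 + 4y - 2) = 24y^2 + 24y - 12
Sum: -16y^3 + 8y^2 + 32y - 12


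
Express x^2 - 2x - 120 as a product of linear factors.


Roots satisfy r1 + r2 = -b/a = 2 and r1*r2 = c/a = -120.
So r1 = 12, r2 = -10.
x^2 - 2x - 120 = (x - r1)(x - r2) = (x - 12)(x + 10)


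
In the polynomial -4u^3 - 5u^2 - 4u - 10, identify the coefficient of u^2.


Read off the coefficient of u^2: -5


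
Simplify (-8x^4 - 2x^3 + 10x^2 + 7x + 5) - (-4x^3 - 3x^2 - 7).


Distribute the minus sign:
  (-8x^4 - 2x^3 + 10x^2 + 7x + 5)
- (-4x^3 - 3x^2 - 7)
Negate second polynomial: 4x^3 + 3x^2 + 7
Add: -8x^4 + 2x^3 + 13x^2 + 7x + 12


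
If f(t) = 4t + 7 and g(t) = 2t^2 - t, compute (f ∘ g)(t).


Substitute g(t) into f:
f(g(t)) = 4*(2t^2 - t) + 7
Expand and combine: 8t^2 - 4t + 7


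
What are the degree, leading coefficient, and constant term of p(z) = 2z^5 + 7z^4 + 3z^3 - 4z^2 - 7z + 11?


Highest power of z is 5, with coefficient 2. Constant term is 11.
Degree = 5, leading coefficient = 2, constant term = 11


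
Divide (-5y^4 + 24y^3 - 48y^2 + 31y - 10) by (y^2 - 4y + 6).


(-5y^4 + 24y^3 - 48y^2 + 31y - 10) / (y^2 - 4y + 6)
Step 1: -5y^2 * (y^2 - 4y + 6) = -5y^4 + 20y^3 - 30y^2; subtract.
Step 2: 4y * (y^2 - 4y + 6) = 4y^3 - 16y^2 + 24y; subtract.
Step 3: -2 * (y^2 - 4y + 6) = -2y^2 + 8y - 12; subtract.
Quotient: -5y^2 + 4y - 2, Remainder: -y + 2


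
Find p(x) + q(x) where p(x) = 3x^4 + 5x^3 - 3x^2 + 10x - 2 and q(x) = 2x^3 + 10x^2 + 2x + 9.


Align terms by degree and add:
  3x^4 + 5x^3 - 3x^2 + 10x - 2
+ 2x^3 + 10x^2 + 2x + 9
= 3x^4 + 7x^3 + 7x^2 + 12x + 7


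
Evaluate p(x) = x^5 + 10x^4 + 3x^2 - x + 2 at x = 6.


Using direct substitution:
  1 * (6)^5 = 7776
  10 * (6)^4 = 12960
  0 * (6)^3 = 0
  3 * (6)^2 = 108
  -1 * (6)^1 = -6
  constant: 2
Sum = 7776 + 12960 + 0 + 108 - 6 + 2 = 20840


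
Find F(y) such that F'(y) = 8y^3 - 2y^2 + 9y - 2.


Reverse power rule on each term:
  ∫ 8y^3 dy = 2y^4
  ∫ -2y^2 dy = -(2/3)y^3
  ∫ 9y dy = (9/2)y^2
  ∫ -2 dy = -2y
F(y) = 2y^4 - (2/3)y^3 + (9/2)y^2 - 2y + C


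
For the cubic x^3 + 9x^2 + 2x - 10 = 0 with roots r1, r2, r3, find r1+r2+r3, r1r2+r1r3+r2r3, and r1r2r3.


Monic cubic x^3+bx^2+cx+d=0: sum=-b, pairwise sum=c, product=-d.
b=9, c=2, d=-10
r1+r2+r3 = -9
r1r2+r1r3+r2r3 = 2
r1r2r3 = 10


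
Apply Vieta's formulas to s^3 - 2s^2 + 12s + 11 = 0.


Monic cubic s^3+bs^2+cs+d=0: sum=-b, pairwise sum=c, product=-d.
b=-2, c=12, d=11
r1+r2+r3 = 2
r1r2+r1r3+r2r3 = 12
r1r2r3 = -11


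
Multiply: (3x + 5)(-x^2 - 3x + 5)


Distribute each term of the first polynomial:
  (3x)(-x^2 - 3x + 5) = -3x^3 - 9x^2 + 15x
  (5)(-x^2 - 3x + 5) = -5x^2 - 15x + 25
Sum: -3x^3 - 14x^2 + 25


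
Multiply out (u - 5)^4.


Expand (u - 5)^4 by repeated multiplication:
  (u - 5)^2 = u^2 - 10u + 25
  (u - 5)^3 = u^3 - 15u^2 + 75u - 125
= u^4 - 20u^3 + 150u^2 - 500u + 625


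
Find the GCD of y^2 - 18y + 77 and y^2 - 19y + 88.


Factor each:
  y^2 - 18y + 77 = (y - 11)(y - 7)
  y^2 - 19y + 88 = (y - 11)(y - 8)
Common monic factor: y - 11


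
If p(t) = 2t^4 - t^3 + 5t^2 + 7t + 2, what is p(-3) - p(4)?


p(-3) = 215
p(4) = 558
p(-3) - p(4) = 215 - 558 = -343


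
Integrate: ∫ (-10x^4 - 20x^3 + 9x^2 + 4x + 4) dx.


Reverse power rule on each term:
  ∫ -10x^4 dx = -2x^5
  ∫ -20x^3 dx = -5x^4
  ∫ 9x^2 dx = 3x^3
  ∫ 4x dx = 2x^2
  ∫ 4 dx = 4x
F(x) = -2x^5 - 5x^4 + 3x^3 + 2x^2 + 4x + C


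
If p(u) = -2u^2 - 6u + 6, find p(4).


Using direct substitution:
  -2 * (4)^2 = -32
  -6 * (4)^1 = -24
  constant: 6
Sum = -32 - 24 + 6 = -50


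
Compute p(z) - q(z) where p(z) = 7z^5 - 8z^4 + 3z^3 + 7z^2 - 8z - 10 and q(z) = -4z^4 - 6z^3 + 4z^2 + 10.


Distribute the minus sign:
  (7z^5 - 8z^4 + 3z^3 + 7z^2 - 8z - 10)
- (-4z^4 - 6z^3 + 4z^2 + 10)
Negate second polynomial: 4z^4 + 6z^3 - 4z^2 - 10
Add: 7z^5 - 4z^4 + 9z^3 + 3z^2 - 8z - 20


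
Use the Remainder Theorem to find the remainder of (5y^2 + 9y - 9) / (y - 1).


By the Remainder Theorem, the remainder equals p(1):
  5*(1)^2 = 5
  9*(1)^1 = 9
  constant: -9
Sum: 5 + 9 - 9 = 5


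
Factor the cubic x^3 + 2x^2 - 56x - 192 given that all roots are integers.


Try integer roots (divisors of -192). x=8: p(8)=0.
Divide out (x - 8): quotient is x^2 + 10x + 24.
Factor the quadratic: (x + 4)(x + 6)
Result: (x - 8)(x + 4)(x + 6)


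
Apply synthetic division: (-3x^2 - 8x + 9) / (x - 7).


Synthetic division with c = 7. Coefficients: -3, -8, 9
Bring down -3.
  -3 * 7 = -21; -21 - 8 = -29
  -29 * 7 = -203; -203 + 9 = -194
Quotient: -3x - 29, Remainder: -194


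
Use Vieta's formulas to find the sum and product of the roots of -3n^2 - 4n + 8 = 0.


For an^2+bn+c=0: sum = -b/a, product = c/a.
a=-3, b=-4, c=8
Sum = -(-4)/-3 = -4/3
Product = (8)/-3 = -8/3


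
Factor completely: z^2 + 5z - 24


Roots satisfy r1 + r2 = -b/a = -5 and r1*r2 = c/a = -24.
So r1 = 3, r2 = -8.
z^2 + 5z - 24 = (z - r1)(z - r2) = (z - 3)(z + 8)


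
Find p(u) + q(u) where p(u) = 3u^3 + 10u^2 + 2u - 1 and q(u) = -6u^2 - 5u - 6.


Align terms by degree and add:
  3u^3 + 10u^2 + 2u - 1
  -6u^2 - 5u - 6
= 3u^3 + 4u^2 - 3u - 7


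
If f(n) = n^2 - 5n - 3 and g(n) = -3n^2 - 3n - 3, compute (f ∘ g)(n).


Substitute g(n) into f:
f(g(n)) = 1*(-3n^2 - 3n - 3)^2 + (-5)*(-3n^2 - 3n - 3) + (-3)
(-3n^2 - 3n - 3)^2 = 9n^4 + 18n^3 + 27n^2 + 18n + 9
Expand and combine: 9n^4 + 18n^3 + 42n^2 + 33n + 21


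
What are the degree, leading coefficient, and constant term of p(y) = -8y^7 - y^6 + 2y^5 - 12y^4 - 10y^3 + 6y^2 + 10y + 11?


Highest power of y is 7, with coefficient -8. Constant term is 11.
Degree = 7, leading coefficient = -8, constant term = 11


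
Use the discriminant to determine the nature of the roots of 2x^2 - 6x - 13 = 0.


D = b^2 - 4ac = (-6)^2 - 4(2)(-13) = 36 + 104 = 140
Since D > 0: two distinct irrational roots


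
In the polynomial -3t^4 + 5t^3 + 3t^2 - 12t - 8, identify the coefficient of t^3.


Read off the coefficient of t^3: 5


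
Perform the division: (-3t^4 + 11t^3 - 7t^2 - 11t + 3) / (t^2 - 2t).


(-3t^4 + 11t^3 - 7t^2 - 11t + 3) / (t^2 - 2t)
Step 1: -3t^2 * (t^2 - 2t) = -3t^4 + 6t^3; subtract.
Step 2: 5t * (t^2 - 2t) = 5t^3 - 10t^2; subtract.
Step 3: 3 * (t^2 - 2t) = 3t^2 - 6t; subtract.
Quotient: -3t^2 + 5t + 3, Remainder: -5t + 3


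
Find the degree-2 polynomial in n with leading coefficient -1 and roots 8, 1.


p(n) = -(n - 8)(n - 1)
Expand: -n^2 + 9n - 8


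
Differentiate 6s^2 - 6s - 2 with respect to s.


Apply the power rule term by term:
  d/ds(6s^2) = 12s
  d/ds(-6s) = -6
  d/ds(-2) = 0
p'(s) = 12s - 6


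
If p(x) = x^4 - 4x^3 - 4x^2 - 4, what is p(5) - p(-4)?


p(5) = 21
p(-4) = 444
p(5) - p(-4) = 21 - 444 = -423


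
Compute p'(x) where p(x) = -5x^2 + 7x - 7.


Apply the power rule term by term:
  d/dx(-5x^2) = -10x
  d/dx(7x) = 7
  d/dx(-7) = 0
p'(x) = -10x + 7


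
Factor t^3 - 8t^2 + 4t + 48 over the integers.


Try integer roots (divisors of 48). t=4: p(4)=0.
Divide out (t - 4): quotient is t^2 - 4t - 12.
Factor the quadratic: (t + 2)(t - 6)
Result: (t - 4)(t + 2)(t - 6)


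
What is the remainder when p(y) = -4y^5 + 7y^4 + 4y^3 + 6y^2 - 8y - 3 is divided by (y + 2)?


By the Remainder Theorem, the remainder equals p(-2):
  -4*(-2)^5 = 128
  7*(-2)^4 = 112
  4*(-2)^3 = -32
  6*(-2)^2 = 24
  -8*(-2)^1 = 16
  constant: -3
Sum: 128 + 112 - 32 + 24 + 16 - 3 = 245


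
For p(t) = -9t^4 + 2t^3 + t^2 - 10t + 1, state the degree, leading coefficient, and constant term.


Highest power of t is 4, with coefficient -9. Constant term is 1.
Degree = 4, leading coefficient = -9, constant term = 1


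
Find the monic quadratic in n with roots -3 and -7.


p(n) = (n + 3)(n + 7)
Expand: n^2 + 10n + 21


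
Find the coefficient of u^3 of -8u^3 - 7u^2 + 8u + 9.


Read off the coefficient of u^3: -8


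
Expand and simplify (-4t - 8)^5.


Expand (-4t - 8)^5 by repeated multiplication:
  (-4t - 8)^2 = 16t^2 + 64t + 64
  (-4t - 8)^3 = -64t^3 - 384t^2 - 768t - 512
  (-4t - 8)^4 = 256t^4 + 2048t^3 + 6144t^2 + 8192t + 4096
= -1024t^5 - 10240t^4 - 40960t^3 - 81920t^2 - 81920t - 32768


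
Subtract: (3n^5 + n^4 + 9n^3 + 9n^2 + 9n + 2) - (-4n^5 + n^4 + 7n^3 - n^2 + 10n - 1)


Distribute the minus sign:
  (3n^5 + n^4 + 9n^3 + 9n^2 + 9n + 2)
- (-4n^5 + n^4 + 7n^3 - n^2 + 10n - 1)
Negate second polynomial: 4n^5 - n^4 - 7n^3 + n^2 - 10n + 1
Add: 7n^5 + 2n^3 + 10n^2 - n + 3


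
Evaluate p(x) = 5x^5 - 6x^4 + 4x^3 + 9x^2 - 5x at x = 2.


Using direct substitution:
  5 * (2)^5 = 160
  -6 * (2)^4 = -96
  4 * (2)^3 = 32
  9 * (2)^2 = 36
  -5 * (2)^1 = -10
  constant: 0
Sum = 160 - 96 + 32 + 36 - 10 + 0 = 122


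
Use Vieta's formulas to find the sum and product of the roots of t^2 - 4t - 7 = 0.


For at^2+bt+c=0: sum = -b/a, product = c/a.
a=1, b=-4, c=-7
Sum = -(-4)/1 = 4
Product = (-7)/1 = -7


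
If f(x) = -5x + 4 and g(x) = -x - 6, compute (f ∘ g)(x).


Substitute g(x) into f:
f(g(x)) = -5*(-x - 6) + 4
Expand and combine: 5x + 34


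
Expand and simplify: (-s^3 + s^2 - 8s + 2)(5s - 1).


Distribute each term of the first polynomial:
  (-s^3)(5s - 1) = -5s^4 + s^3
  (s^2)(5s - 1) = 5s^3 - s^2
  (-8s)(5s - 1) = -40s^2 + 8s
  (2)(5s - 1) = 10s - 2
Sum: -5s^4 + 6s^3 - 41s^2 + 18s - 2


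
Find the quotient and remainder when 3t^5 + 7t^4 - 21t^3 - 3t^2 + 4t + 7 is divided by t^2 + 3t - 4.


(3t^5 + 7t^4 - 21t^3 - 3t^2 + 4t + 7) / (t^2 + 3t - 4)
Step 1: 3t^3 * (t^2 + 3t - 4) = 3t^5 + 9t^4 - 12t^3; subtract.
Step 2: -2t^2 * (t^2 + 3t - 4) = -2t^4 - 6t^3 + 8t^2; subtract.
Step 3: -3t * (t^2 + 3t - 4) = -3t^3 - 9t^2 + 12t; subtract.
Step 4: -2 * (t^2 + 3t - 4) = -2t^2 - 6t + 8; subtract.
Quotient: 3t^3 - 2t^2 - 3t - 2, Remainder: -2t - 1


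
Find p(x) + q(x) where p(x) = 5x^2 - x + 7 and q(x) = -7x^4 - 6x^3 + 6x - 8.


Align terms by degree and add:
  5x^2 - x + 7
  -7x^4 - 6x^3 + 6x - 8
= -7x^4 - 6x^3 + 5x^2 + 5x - 1


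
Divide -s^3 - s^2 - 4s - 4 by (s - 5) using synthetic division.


Synthetic division with c = 5. Coefficients: -1, -1, -4, -4
Bring down -1.
  -1 * 5 = -5; -5 - 1 = -6
  -6 * 5 = -30; -30 - 4 = -34
  -34 * 5 = -170; -170 - 4 = -174
Quotient: -s^2 - 6s - 34, Remainder: -174


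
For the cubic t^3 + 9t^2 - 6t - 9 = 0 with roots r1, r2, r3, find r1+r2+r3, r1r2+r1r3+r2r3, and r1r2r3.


Monic cubic t^3+bt^2+ct+d=0: sum=-b, pairwise sum=c, product=-d.
b=9, c=-6, d=-9
r1+r2+r3 = -9
r1r2+r1r3+r2r3 = -6
r1r2r3 = 9


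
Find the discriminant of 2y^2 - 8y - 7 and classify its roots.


D = b^2 - 4ac = (-8)^2 - 4(2)(-7) = 64 + 56 = 120
Since D > 0: two distinct irrational roots


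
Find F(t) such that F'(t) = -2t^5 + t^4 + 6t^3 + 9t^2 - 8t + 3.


Reverse power rule on each term:
  ∫ -2t^5 dt = -(1/3)t^6
  ∫ t^4 dt = (1/5)t^5
  ∫ 6t^3 dt = (3/2)t^4
  ∫ 9t^2 dt = 3t^3
  ∫ -8t dt = -4t^2
  ∫ 3 dt = 3t
F(t) = -(1/3)t^6 + (1/5)t^5 + (3/2)t^4 + 3t^3 - 4t^2 + 3t + C


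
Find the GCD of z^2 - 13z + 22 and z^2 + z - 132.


Factor each:
  z^2 - 13z + 22 = (z - 11)(z - 2)
  z^2 + z - 132 = (z - 11)(z + 12)
Common monic factor: z - 11


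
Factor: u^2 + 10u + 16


Roots satisfy r1 + r2 = -b/a = -10 and r1*r2 = c/a = 16.
So r1 = -2, r2 = -8.
u^2 + 10u + 16 = (u - r1)(u - r2) = (u + 2)(u + 8)


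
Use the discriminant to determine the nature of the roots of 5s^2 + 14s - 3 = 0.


D = b^2 - 4ac = (14)^2 - 4(5)(-3) = 196 + 60 = 256
Since D > 0: two distinct rational roots


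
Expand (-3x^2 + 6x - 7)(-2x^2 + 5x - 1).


Distribute each term of the first polynomial:
  (-3x^2)(-2x^2 + 5x - 1) = 6x^4 - 15x^3 + 3x^2
  (6x)(-2x^2 + 5x - 1) = -12x^3 + 30x^2 - 6x
  (-7)(-2x^2 + 5x - 1) = 14x^2 - 35x + 7
Sum: 6x^4 - 27x^3 + 47x^2 - 41x + 7


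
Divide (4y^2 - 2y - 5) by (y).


(4y^2 - 2y - 5) / (y)
Step 1: 4y * (y) = 4y^2; subtract.
Step 2: -2 * (y) = -2y; subtract.
Quotient: 4y - 2, Remainder: -5


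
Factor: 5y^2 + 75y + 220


Roots satisfy r1 + r2 = -b/a = -15 and r1*r2 = c/a = 44.
So r1 = -4, r2 = -11.
5y^2 + 75y + 220 = 5(y - r1)(y - r2) = 5(y + 4)(y + 11)


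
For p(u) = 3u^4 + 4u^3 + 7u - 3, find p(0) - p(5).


p(0) = -3
p(5) = 2407
p(0) - p(5) = -3 - 2407 = -2410


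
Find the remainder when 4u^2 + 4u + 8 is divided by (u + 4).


By the Remainder Theorem, the remainder equals p(-4):
  4*(-4)^2 = 64
  4*(-4)^1 = -16
  constant: 8
Sum: 64 - 16 + 8 = 56


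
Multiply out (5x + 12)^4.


Expand (5x + 12)^4 by repeated multiplication:
  (5x + 12)^2 = 25x^2 + 120x + 144
  (5x + 12)^3 = 125x^3 + 900x^2 + 2160x + 1728
= 625x^4 + 6000x^3 + 21600x^2 + 34560x + 20736


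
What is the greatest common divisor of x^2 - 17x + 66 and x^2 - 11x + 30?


Factor each:
  x^2 - 17x + 66 = (x - 6)(x - 11)
  x^2 - 11x + 30 = (x - 6)(x - 5)
Common monic factor: x - 6


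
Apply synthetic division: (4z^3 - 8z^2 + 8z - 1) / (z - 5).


Synthetic division with c = 5. Coefficients: 4, -8, 8, -1
Bring down 4.
  4 * 5 = 20; 20 - 8 = 12
  12 * 5 = 60; 60 + 8 = 68
  68 * 5 = 340; 340 - 1 = 339
Quotient: 4z^2 + 12z + 68, Remainder: 339


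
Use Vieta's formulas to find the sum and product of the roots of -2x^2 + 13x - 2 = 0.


For ax^2+bx+c=0: sum = -b/a, product = c/a.
a=-2, b=13, c=-2
Sum = -(13)/-2 = 13/2
Product = (-2)/-2 = 1


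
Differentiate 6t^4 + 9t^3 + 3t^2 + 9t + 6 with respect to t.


Apply the power rule term by term:
  d/dt(6t^4) = 24t^3
  d/dt(9t^3) = 27t^2
  d/dt(3t^2) = 6t
  d/dt(9t) = 9
  d/dt(6) = 0
p'(t) = 24t^3 + 27t^2 + 6t + 9


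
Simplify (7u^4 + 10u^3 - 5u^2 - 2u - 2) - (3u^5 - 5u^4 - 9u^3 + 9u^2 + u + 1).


Distribute the minus sign:
  (7u^4 + 10u^3 - 5u^2 - 2u - 2)
- (3u^5 - 5u^4 - 9u^3 + 9u^2 + u + 1)
Negate second polynomial: -3u^5 + 5u^4 + 9u^3 - 9u^2 - u - 1
Add: -3u^5 + 12u^4 + 19u^3 - 14u^2 - 3u - 3


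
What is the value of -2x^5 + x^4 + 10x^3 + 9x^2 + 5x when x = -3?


Using direct substitution:
  -2 * (-3)^5 = 486
  1 * (-3)^4 = 81
  10 * (-3)^3 = -270
  9 * (-3)^2 = 81
  5 * (-3)^1 = -15
  constant: 0
Sum = 486 + 81 - 270 + 81 - 15 + 0 = 363


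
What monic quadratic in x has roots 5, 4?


p(x) = (x - 5)(x - 4)
Expand: x^2 - 9x + 20


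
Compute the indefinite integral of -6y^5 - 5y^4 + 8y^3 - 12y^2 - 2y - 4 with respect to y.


Reverse power rule on each term:
  ∫ -6y^5 dy = -y^6
  ∫ -5y^4 dy = -y^5
  ∫ 8y^3 dy = 2y^4
  ∫ -12y^2 dy = -4y^3
  ∫ -2y dy = -y^2
  ∫ -4 dy = -4y
F(y) = -y^6 - y^5 + 2y^4 - 4y^3 - y^2 - 4y + C


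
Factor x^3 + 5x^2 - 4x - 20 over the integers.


Try integer roots (divisors of -20). x=-5: p(-5)=0.
Divide out (x + 5): quotient is x^2 - 4.
Factor the quadratic: (x - 2)(x + 2)
Result: (x + 5)(x - 2)(x + 2)


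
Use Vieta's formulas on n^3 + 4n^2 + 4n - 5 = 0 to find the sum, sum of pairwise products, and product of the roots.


Monic cubic n^3+bn^2+cn+d=0: sum=-b, pairwise sum=c, product=-d.
b=4, c=4, d=-5
r1+r2+r3 = -4
r1r2+r1r3+r2r3 = 4
r1r2r3 = 5


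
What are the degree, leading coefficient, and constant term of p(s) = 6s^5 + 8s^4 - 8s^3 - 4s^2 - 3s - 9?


Highest power of s is 5, with coefficient 6. Constant term is -9.
Degree = 5, leading coefficient = 6, constant term = -9


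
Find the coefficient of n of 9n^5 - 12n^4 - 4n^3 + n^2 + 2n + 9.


Read off the coefficient of n: 2


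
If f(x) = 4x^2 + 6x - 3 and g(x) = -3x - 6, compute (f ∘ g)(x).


Substitute g(x) into f:
f(g(x)) = 4*(-3x - 6)^2 + 6*(-3x - 6) + (-3)
(-3x - 6)^2 = 9x^2 + 36x + 36
Expand and combine: 36x^2 + 126x + 105


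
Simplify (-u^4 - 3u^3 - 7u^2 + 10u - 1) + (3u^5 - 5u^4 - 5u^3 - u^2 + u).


Align terms by degree and add:
  -u^4 - 3u^3 - 7u^2 + 10u - 1
+ 3u^5 - 5u^4 - 5u^3 - u^2 + u
= 3u^5 - 6u^4 - 8u^3 - 8u^2 + 11u - 1


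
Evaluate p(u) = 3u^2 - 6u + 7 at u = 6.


Using direct substitution:
  3 * (6)^2 = 108
  -6 * (6)^1 = -36
  constant: 7
Sum = 108 - 36 + 7 = 79


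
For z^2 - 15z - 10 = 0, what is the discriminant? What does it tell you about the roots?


D = b^2 - 4ac = (-15)^2 - 4(1)(-10) = 225 + 40 = 265
Since D > 0: two distinct irrational roots


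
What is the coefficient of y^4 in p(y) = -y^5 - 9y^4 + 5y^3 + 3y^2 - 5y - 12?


Read off the coefficient of y^4: -9


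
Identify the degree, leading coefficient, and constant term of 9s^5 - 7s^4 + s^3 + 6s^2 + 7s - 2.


Highest power of s is 5, with coefficient 9. Constant term is -2.
Degree = 5, leading coefficient = 9, constant term = -2


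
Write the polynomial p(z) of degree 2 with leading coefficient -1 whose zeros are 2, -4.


p(z) = -(z - 2)(z + 4)
Expand: -z^2 - 2z + 8


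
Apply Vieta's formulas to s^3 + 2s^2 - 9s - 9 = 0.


Monic cubic s^3+bs^2+cs+d=0: sum=-b, pairwise sum=c, product=-d.
b=2, c=-9, d=-9
r1+r2+r3 = -2
r1r2+r1r3+r2r3 = -9
r1r2r3 = 9


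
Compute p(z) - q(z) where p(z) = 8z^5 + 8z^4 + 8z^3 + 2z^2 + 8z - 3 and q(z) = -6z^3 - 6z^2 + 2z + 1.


Distribute the minus sign:
  (8z^5 + 8z^4 + 8z^3 + 2z^2 + 8z - 3)
- (-6z^3 - 6z^2 + 2z + 1)
Negate second polynomial: 6z^3 + 6z^2 - 2z - 1
Add: 8z^5 + 8z^4 + 14z^3 + 8z^2 + 6z - 4


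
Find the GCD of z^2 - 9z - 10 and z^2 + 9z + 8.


Factor each:
  z^2 - 9z - 10 = (z + 1)(z - 10)
  z^2 + 9z + 8 = (z + 1)(z + 8)
Common monic factor: z + 1


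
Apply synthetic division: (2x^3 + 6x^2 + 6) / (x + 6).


Synthetic division with c = -6. Coefficients: 2, 6, 0, 6
Bring down 2.
  2 * -6 = -12; -12 + 6 = -6
  -6 * -6 = 36; 36 + 0 = 36
  36 * -6 = -216; -216 + 6 = -210
Quotient: 2x^2 - 6x + 36, Remainder: -210


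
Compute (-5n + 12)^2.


Expand (-5n + 12)^2 by repeated multiplication:
= 25n^2 - 120n + 144


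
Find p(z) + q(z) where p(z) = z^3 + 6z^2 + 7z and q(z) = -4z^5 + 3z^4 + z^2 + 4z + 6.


Align terms by degree and add:
  z^3 + 6z^2 + 7z
  -4z^5 + 3z^4 + z^2 + 4z + 6
= -4z^5 + 3z^4 + z^3 + 7z^2 + 11z + 6


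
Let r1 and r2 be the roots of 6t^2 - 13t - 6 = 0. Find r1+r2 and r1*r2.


For at^2+bt+c=0: sum = -b/a, product = c/a.
a=6, b=-13, c=-6
Sum = -(-13)/6 = 13/6
Product = (-6)/6 = -1


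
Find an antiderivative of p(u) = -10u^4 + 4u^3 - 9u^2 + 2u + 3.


Reverse power rule on each term:
  ∫ -10u^4 du = -2u^5
  ∫ 4u^3 du = u^4
  ∫ -9u^2 du = -3u^3
  ∫ 2u du = u^2
  ∫ 3 du = 3u
F(u) = -2u^5 + u^4 - 3u^3 + u^2 + 3u + C


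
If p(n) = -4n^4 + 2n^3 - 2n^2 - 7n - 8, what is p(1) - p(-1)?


p(1) = -19
p(-1) = -9
p(1) - p(-1) = -19 + 9 = -10


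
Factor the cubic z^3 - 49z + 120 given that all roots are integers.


Try integer roots (divisors of 120). z=5: p(5)=0.
Divide out (z - 5): quotient is z^2 + 5z - 24.
Factor the quadratic: (z + 8)(z - 3)
Result: (z - 5)(z + 8)(z - 3)


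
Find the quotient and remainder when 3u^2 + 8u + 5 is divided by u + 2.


(3u^2 + 8u + 5) / (u + 2)
Step 1: 3u * (u + 2) = 3u^2 + 6u; subtract.
Step 2: 2 * (u + 2) = 2u + 4; subtract.
Quotient: 3u + 2, Remainder: 1


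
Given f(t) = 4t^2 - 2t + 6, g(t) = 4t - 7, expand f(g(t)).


Substitute g(t) into f:
f(g(t)) = 4*(4t - 7)^2 + (-2)*(4t - 7) + 6
(4t - 7)^2 = 16t^2 - 56t + 49
Expand and combine: 64t^2 - 232t + 216


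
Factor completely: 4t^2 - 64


Roots satisfy r1 + r2 = -b/a = 0 and r1*r2 = c/a = -16.
So r1 = -4, r2 = 4.
4t^2 - 64 = 4(t - r1)(t - r2) = 4(t + 4)(t - 4)


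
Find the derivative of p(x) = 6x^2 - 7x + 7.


Apply the power rule term by term:
  d/dx(6x^2) = 12x
  d/dx(-7x) = -7
  d/dx(7) = 0
p'(x) = 12x - 7


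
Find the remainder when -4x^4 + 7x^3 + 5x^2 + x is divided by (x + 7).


By the Remainder Theorem, the remainder equals p(-7):
  -4*(-7)^4 = -9604
  7*(-7)^3 = -2401
  5*(-7)^2 = 245
  1*(-7)^1 = -7
  constant: 0
Sum: -9604 - 2401 + 245 - 7 + 0 = -11767


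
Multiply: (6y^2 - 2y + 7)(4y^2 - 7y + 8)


Distribute each term of the first polynomial:
  (6y^2)(4y^2 - 7y + 8) = 24y^4 - 42y^3 + 48y^2
  (-2y)(4y^2 - 7y + 8) = -8y^3 + 14y^2 - 16y
  (7)(4y^2 - 7y + 8) = 28y^2 - 49y + 56
Sum: 24y^4 - 50y^3 + 90y^2 - 65y + 56


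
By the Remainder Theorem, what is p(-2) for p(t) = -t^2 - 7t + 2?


By the Remainder Theorem, the remainder equals p(-2):
  -1*(-2)^2 = -4
  -7*(-2)^1 = 14
  constant: 2
Sum: -4 + 14 + 2 = 12


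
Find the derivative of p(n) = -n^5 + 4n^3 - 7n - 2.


Apply the power rule term by term:
  d/dn(-n^5) = -5n^4
  d/dn(4n^3) = 12n^2
  d/dn(-7n) = -7
  d/dn(-2) = 0
p'(n) = -5n^4 + 12n^2 - 7


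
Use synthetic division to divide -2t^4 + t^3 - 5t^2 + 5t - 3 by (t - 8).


Synthetic division with c = 8. Coefficients: -2, 1, -5, 5, -3
Bring down -2.
  -2 * 8 = -16; -16 + 1 = -15
  -15 * 8 = -120; -120 - 5 = -125
  -125 * 8 = -1000; -1000 + 5 = -995
  -995 * 8 = -7960; -7960 - 3 = -7963
Quotient: -2t^3 - 15t^2 - 125t - 995, Remainder: -7963


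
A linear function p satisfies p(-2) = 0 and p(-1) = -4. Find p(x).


p(x) = mx + b. Using p(-2)=0, p(-1)=-4:
m = (0 + 4)/(-2 + 1) = 4/-1 = -4
b = 0 - m*(-2) = 0 - 8 = -8
p(x) = -4x - 8


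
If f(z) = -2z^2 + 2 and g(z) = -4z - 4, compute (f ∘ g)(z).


Substitute g(z) into f:
f(g(z)) = -2*(-4z - 4)^2 + 2
(-4z - 4)^2 = 16z^2 + 32z + 16
Expand and combine: -32z^2 - 64z - 30


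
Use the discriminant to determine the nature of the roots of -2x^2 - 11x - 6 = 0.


D = b^2 - 4ac = (-11)^2 - 4(-2)(-6) = 121 - 48 = 73
Since D > 0: two distinct irrational roots


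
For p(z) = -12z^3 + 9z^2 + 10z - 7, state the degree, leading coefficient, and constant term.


Highest power of z is 3, with coefficient -12. Constant term is -7.
Degree = 3, leading coefficient = -12, constant term = -7


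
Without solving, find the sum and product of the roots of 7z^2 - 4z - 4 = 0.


For az^2+bz+c=0: sum = -b/a, product = c/a.
a=7, b=-4, c=-4
Sum = -(-4)/7 = 4/7
Product = (-4)/7 = -4/7


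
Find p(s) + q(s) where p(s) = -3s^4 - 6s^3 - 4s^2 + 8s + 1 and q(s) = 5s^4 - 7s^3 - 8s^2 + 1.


Align terms by degree and add:
  -3s^4 - 6s^3 - 4s^2 + 8s + 1
+ 5s^4 - 7s^3 - 8s^2 + 1
= 2s^4 - 13s^3 - 12s^2 + 8s + 2


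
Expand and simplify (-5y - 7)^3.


Expand (-5y - 7)^3 by repeated multiplication:
  (-5y - 7)^2 = 25y^2 + 70y + 49
= -125y^3 - 525y^2 - 735y - 343


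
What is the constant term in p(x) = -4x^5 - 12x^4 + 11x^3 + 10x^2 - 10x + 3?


Read off the constant term: 3


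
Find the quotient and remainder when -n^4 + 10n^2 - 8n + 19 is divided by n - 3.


(-n^4 + 10n^2 - 8n + 19) / (n - 3)
Step 1: -n^3 * (n - 3) = -n^4 + 3n^3; subtract.
Step 2: -3n^2 * (n - 3) = -3n^3 + 9n^2; subtract.
Step 3: n * (n - 3) = n^2 - 3n; subtract.
Step 4: -5 * (n - 3) = -5n + 15; subtract.
Quotient: -n^3 - 3n^2 + n - 5, Remainder: 4


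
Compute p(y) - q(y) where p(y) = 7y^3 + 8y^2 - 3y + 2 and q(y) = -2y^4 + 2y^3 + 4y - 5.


Distribute the minus sign:
  (7y^3 + 8y^2 - 3y + 2)
- (-2y^4 + 2y^3 + 4y - 5)
Negate second polynomial: 2y^4 - 2y^3 - 4y + 5
Add: 2y^4 + 5y^3 + 8y^2 - 7y + 7


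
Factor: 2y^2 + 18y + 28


Roots satisfy r1 + r2 = -b/a = -9 and r1*r2 = c/a = 14.
So r1 = -2, r2 = -7.
2y^2 + 18y + 28 = 2(y - r1)(y - r2) = 2(y + 2)(y + 7)


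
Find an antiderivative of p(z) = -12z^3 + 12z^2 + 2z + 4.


Reverse power rule on each term:
  ∫ -12z^3 dz = -3z^4
  ∫ 12z^2 dz = 4z^3
  ∫ 2z dz = z^2
  ∫ 4 dz = 4z
F(z) = -3z^4 + 4z^3 + z^2 + 4z + C


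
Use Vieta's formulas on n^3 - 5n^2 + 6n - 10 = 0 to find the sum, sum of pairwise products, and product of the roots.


Monic cubic n^3+bn^2+cn+d=0: sum=-b, pairwise sum=c, product=-d.
b=-5, c=6, d=-10
r1+r2+r3 = 5
r1r2+r1r3+r2r3 = 6
r1r2r3 = 10


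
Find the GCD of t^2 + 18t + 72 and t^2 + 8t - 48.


Factor each:
  t^2 + 18t + 72 = (t + 12)(t + 6)
  t^2 + 8t - 48 = (t + 12)(t - 4)
Common monic factor: t + 12


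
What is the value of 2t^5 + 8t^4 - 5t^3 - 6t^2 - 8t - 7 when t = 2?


Using direct substitution:
  2 * (2)^5 = 64
  8 * (2)^4 = 128
  -5 * (2)^3 = -40
  -6 * (2)^2 = -24
  -8 * (2)^1 = -16
  constant: -7
Sum = 64 + 128 - 40 - 24 - 16 - 7 = 105


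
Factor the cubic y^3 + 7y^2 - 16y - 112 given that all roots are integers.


Try integer roots (divisors of -112). y=-4: p(-4)=0.
Divide out (y + 4): quotient is y^2 + 3y - 28.
Factor the quadratic: (y - 4)(y + 7)
Result: (y + 4)(y - 4)(y + 7)


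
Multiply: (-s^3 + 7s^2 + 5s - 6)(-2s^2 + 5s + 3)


Distribute each term of the first polynomial:
  (-s^3)(-2s^2 + 5s + 3) = 2s^5 - 5s^4 - 3s^3
  (7s^2)(-2s^2 + 5s + 3) = -14s^4 + 35s^3 + 21s^2
  (5s)(-2s^2 + 5s + 3) = -10s^3 + 25s^2 + 15s
  (-6)(-2s^2 + 5s + 3) = 12s^2 - 30s - 18
Sum: 2s^5 - 19s^4 + 22s^3 + 58s^2 - 15s - 18


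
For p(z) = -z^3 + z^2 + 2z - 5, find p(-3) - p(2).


p(-3) = 25
p(2) = -5
p(-3) - p(2) = 25 + 5 = 30


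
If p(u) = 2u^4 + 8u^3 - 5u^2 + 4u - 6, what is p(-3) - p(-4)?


p(-3) = -117
p(-4) = -102
p(-3) - p(-4) = -117 + 102 = -15


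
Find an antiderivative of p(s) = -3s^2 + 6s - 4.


Reverse power rule on each term:
  ∫ -3s^2 ds = -s^3
  ∫ 6s ds = 3s^2
  ∫ -4 ds = -4s
F(s) = -s^3 + 3s^2 - 4s + C


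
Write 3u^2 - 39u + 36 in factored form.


Roots satisfy r1 + r2 = -b/a = 13 and r1*r2 = c/a = 12.
So r1 = 1, r2 = 12.
3u^2 - 39u + 36 = 3(u - r1)(u - r2) = 3(u - 1)(u - 12)


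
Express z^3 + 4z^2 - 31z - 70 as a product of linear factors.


Try integer roots (divisors of -70). z=-2: p(-2)=0.
Divide out (z + 2): quotient is z^2 + 2z - 35.
Factor the quadratic: (z + 7)(z - 5)
Result: (z + 2)(z + 7)(z - 5)


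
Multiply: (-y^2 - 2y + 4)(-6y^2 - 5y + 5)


Distribute each term of the first polynomial:
  (-y^2)(-6y^2 - 5y + 5) = 6y^4 + 5y^3 - 5y^2
  (-2y)(-6y^2 - 5y + 5) = 12y^3 + 10y^2 - 10y
  (4)(-6y^2 - 5y + 5) = -24y^2 - 20y + 20
Sum: 6y^4 + 17y^3 - 19y^2 - 30y + 20


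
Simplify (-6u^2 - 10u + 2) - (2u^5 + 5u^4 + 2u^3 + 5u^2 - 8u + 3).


Distribute the minus sign:
  (-6u^2 - 10u + 2)
- (2u^5 + 5u^4 + 2u^3 + 5u^2 - 8u + 3)
Negate second polynomial: -2u^5 - 5u^4 - 2u^3 - 5u^2 + 8u - 3
Add: -2u^5 - 5u^4 - 2u^3 - 11u^2 - 2u - 1


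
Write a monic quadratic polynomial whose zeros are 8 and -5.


p(z) = (z - 8)(z + 5)
Expand: z^2 - 3z - 40


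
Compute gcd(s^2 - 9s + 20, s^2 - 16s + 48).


Factor each:
  s^2 - 9s + 20 = (s - 4)(s - 5)
  s^2 - 16s + 48 = (s - 4)(s - 12)
Common monic factor: s - 4


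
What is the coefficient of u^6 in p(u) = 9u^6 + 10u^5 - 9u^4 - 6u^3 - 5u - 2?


Read off the coefficient of u^6: 9


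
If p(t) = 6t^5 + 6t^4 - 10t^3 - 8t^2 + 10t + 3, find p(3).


Using direct substitution:
  6 * (3)^5 = 1458
  6 * (3)^4 = 486
  -10 * (3)^3 = -270
  -8 * (3)^2 = -72
  10 * (3)^1 = 30
  constant: 3
Sum = 1458 + 486 - 270 - 72 + 30 + 3 = 1635


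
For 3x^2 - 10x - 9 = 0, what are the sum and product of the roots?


For ax^2+bx+c=0: sum = -b/a, product = c/a.
a=3, b=-10, c=-9
Sum = -(-10)/3 = 10/3
Product = (-9)/3 = -3


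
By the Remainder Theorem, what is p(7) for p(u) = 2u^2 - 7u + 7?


By the Remainder Theorem, the remainder equals p(7):
  2*(7)^2 = 98
  -7*(7)^1 = -49
  constant: 7
Sum: 98 - 49 + 7 = 56


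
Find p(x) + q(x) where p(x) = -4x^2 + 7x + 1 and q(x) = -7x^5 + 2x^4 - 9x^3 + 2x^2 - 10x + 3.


Align terms by degree and add:
  -4x^2 + 7x + 1
  -7x^5 + 2x^4 - 9x^3 + 2x^2 - 10x + 3
= -7x^5 + 2x^4 - 9x^3 - 2x^2 - 3x + 4


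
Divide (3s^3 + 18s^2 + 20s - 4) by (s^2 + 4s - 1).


(3s^3 + 18s^2 + 20s - 4) / (s^2 + 4s - 1)
Step 1: 3s * (s^2 + 4s - 1) = 3s^3 + 12s^2 - 3s; subtract.
Step 2: 6 * (s^2 + 4s - 1) = 6s^2 + 24s - 6; subtract.
Quotient: 3s + 6, Remainder: -s + 2


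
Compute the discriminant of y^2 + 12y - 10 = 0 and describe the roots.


D = b^2 - 4ac = (12)^2 - 4(1)(-10) = 144 + 40 = 184
Since D > 0: two distinct irrational roots


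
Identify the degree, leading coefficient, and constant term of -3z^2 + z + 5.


Highest power of z is 2, with coefficient -3. Constant term is 5.
Degree = 2, leading coefficient = -3, constant term = 5


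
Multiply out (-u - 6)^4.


Expand (-u - 6)^4 by repeated multiplication:
  (-u - 6)^2 = u^2 + 12u + 36
  (-u - 6)^3 = -u^3 - 18u^2 - 108u - 216
= u^4 + 24u^3 + 216u^2 + 864u + 1296


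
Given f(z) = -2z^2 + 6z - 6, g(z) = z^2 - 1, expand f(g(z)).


Substitute g(z) into f:
f(g(z)) = -2*(z^2 - 1)^2 + 6*(z^2 - 1) + (-6)
(z^2 - 1)^2 = z^4 - 2z^2 + 1
Expand and combine: -2z^4 + 10z^2 - 14


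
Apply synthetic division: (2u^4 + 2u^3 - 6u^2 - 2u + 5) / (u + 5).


Synthetic division with c = -5. Coefficients: 2, 2, -6, -2, 5
Bring down 2.
  2 * -5 = -10; -10 + 2 = -8
  -8 * -5 = 40; 40 - 6 = 34
  34 * -5 = -170; -170 - 2 = -172
  -172 * -5 = 860; 860 + 5 = 865
Quotient: 2u^3 - 8u^2 + 34u - 172, Remainder: 865


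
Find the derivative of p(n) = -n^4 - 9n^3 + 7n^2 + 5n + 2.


Apply the power rule term by term:
  d/dn(-n^4) = -4n^3
  d/dn(-9n^3) = -27n^2
  d/dn(7n^2) = 14n
  d/dn(5n) = 5
  d/dn(2) = 0
p'(n) = -4n^3 - 27n^2 + 14n + 5


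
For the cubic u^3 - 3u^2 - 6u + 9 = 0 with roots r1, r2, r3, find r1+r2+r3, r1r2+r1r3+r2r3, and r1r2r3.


Monic cubic u^3+bu^2+cu+d=0: sum=-b, pairwise sum=c, product=-d.
b=-3, c=-6, d=9
r1+r2+r3 = 3
r1r2+r1r3+r2r3 = -6
r1r2r3 = -9


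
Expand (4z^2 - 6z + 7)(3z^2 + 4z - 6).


Distribute each term of the first polynomial:
  (4z^2)(3z^2 + 4z - 6) = 12z^4 + 16z^3 - 24z^2
  (-6z)(3z^2 + 4z - 6) = -18z^3 - 24z^2 + 36z
  (7)(3z^2 + 4z - 6) = 21z^2 + 28z - 42
Sum: 12z^4 - 2z^3 - 27z^2 + 64z - 42


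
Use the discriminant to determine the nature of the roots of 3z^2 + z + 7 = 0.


D = b^2 - 4ac = (1)^2 - 4(3)(7) = 1 - 84 = -83
Since D < 0: two complex conjugate roots (no real roots)


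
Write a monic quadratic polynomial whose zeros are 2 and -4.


p(t) = (t - 2)(t + 4)
Expand: t^2 + 2t - 8


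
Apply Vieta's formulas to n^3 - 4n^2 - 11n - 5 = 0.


Monic cubic n^3+bn^2+cn+d=0: sum=-b, pairwise sum=c, product=-d.
b=-4, c=-11, d=-5
r1+r2+r3 = 4
r1r2+r1r3+r2r3 = -11
r1r2r3 = 5


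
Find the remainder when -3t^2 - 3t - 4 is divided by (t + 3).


By the Remainder Theorem, the remainder equals p(-3):
  -3*(-3)^2 = -27
  -3*(-3)^1 = 9
  constant: -4
Sum: -27 + 9 - 4 = -22


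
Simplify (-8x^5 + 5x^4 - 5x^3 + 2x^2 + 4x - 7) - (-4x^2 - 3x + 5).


Distribute the minus sign:
  (-8x^5 + 5x^4 - 5x^3 + 2x^2 + 4x - 7)
- (-4x^2 - 3x + 5)
Negate second polynomial: 4x^2 + 3x - 5
Add: -8x^5 + 5x^4 - 5x^3 + 6x^2 + 7x - 12


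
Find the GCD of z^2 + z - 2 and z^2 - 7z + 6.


Factor each:
  z^2 + z - 2 = (z - 1)(z + 2)
  z^2 - 7z + 6 = (z - 1)(z - 6)
Common monic factor: z - 1


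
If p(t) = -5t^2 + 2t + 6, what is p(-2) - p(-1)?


p(-2) = -18
p(-1) = -1
p(-2) - p(-1) = -18 + 1 = -17


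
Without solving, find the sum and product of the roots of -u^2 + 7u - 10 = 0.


For au^2+bu+c=0: sum = -b/a, product = c/a.
a=-1, b=7, c=-10
Sum = -(7)/-1 = 7
Product = (-10)/-1 = 10


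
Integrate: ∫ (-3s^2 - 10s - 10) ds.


Reverse power rule on each term:
  ∫ -3s^2 ds = -s^3
  ∫ -10s ds = -5s^2
  ∫ -10 ds = -10s
F(s) = -s^3 - 5s^2 - 10s + C


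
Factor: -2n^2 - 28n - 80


Roots satisfy r1 + r2 = -b/a = -14 and r1*r2 = c/a = 40.
So r1 = -10, r2 = -4.
-2n^2 - 28n - 80 = -2(n - r1)(n - r2) = -2(n + 10)(n + 4)


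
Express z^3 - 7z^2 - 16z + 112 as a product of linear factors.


Try integer roots (divisors of 112). z=-4: p(-4)=0.
Divide out (z + 4): quotient is z^2 - 11z + 28.
Factor the quadratic: (z - 7)(z - 4)
Result: (z + 4)(z - 7)(z - 4)


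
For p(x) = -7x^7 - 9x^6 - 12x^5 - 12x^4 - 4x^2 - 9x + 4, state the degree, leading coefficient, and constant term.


Highest power of x is 7, with coefficient -7. Constant term is 4.
Degree = 7, leading coefficient = -7, constant term = 4


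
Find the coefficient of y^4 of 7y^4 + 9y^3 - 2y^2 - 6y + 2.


Read off the coefficient of y^4: 7


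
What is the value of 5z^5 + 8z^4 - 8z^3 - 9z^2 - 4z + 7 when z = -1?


Using direct substitution:
  5 * (-1)^5 = -5
  8 * (-1)^4 = 8
  -8 * (-1)^3 = 8
  -9 * (-1)^2 = -9
  -4 * (-1)^1 = 4
  constant: 7
Sum = -5 + 8 + 8 - 9 + 4 + 7 = 13


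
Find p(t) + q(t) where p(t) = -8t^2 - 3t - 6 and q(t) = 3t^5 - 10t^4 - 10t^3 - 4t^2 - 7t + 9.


Align terms by degree and add:
  -8t^2 - 3t - 6
+ 3t^5 - 10t^4 - 10t^3 - 4t^2 - 7t + 9
= 3t^5 - 10t^4 - 10t^3 - 12t^2 - 10t + 3


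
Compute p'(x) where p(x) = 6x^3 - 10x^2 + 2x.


Apply the power rule term by term:
  d/dx(6x^3) = 18x^2
  d/dx(-10x^2) = -20x
  d/dx(2x) = 2
p'(x) = 18x^2 - 20x + 2


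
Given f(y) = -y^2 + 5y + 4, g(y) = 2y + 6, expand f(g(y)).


Substitute g(y) into f:
f(g(y)) = -1*(2y + 6)^2 + 5*(2y + 6) + 4
(2y + 6)^2 = 4y^2 + 24y + 36
Expand and combine: -4y^2 - 14y - 2


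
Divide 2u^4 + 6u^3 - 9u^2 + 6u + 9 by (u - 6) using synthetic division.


Synthetic division with c = 6. Coefficients: 2, 6, -9, 6, 9
Bring down 2.
  2 * 6 = 12; 12 + 6 = 18
  18 * 6 = 108; 108 - 9 = 99
  99 * 6 = 594; 594 + 6 = 600
  600 * 6 = 3600; 3600 + 9 = 3609
Quotient: 2u^3 + 18u^2 + 99u + 600, Remainder: 3609


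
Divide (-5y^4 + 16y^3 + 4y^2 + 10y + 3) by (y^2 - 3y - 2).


(-5y^4 + 16y^3 + 4y^2 + 10y + 3) / (y^2 - 3y - 2)
Step 1: -5y^2 * (y^2 - 3y - 2) = -5y^4 + 15y^3 + 10y^2; subtract.
Step 2: y * (y^2 - 3y - 2) = y^3 - 3y^2 - 2y; subtract.
Step 3: -3 * (y^2 - 3y - 2) = -3y^2 + 9y + 6; subtract.
Quotient: -5y^2 + y - 3, Remainder: 3y - 3


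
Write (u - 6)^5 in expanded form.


Expand (u - 6)^5 by repeated multiplication:
  (u - 6)^2 = u^2 - 12u + 36
  (u - 6)^3 = u^3 - 18u^2 + 108u - 216
  (u - 6)^4 = u^4 - 24u^3 + 216u^2 - 864u + 1296
= u^5 - 30u^4 + 360u^3 - 2160u^2 + 6480u - 7776


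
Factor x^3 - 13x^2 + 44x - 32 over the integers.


Try integer roots (divisors of -32). x=1: p(1)=0.
Divide out (x - 1): quotient is x^2 - 12x + 32.
Factor the quadratic: (x - 8)(x - 4)
Result: (x - 1)(x - 8)(x - 4)


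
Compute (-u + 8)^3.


Expand (-u + 8)^3 by repeated multiplication:
  (-u + 8)^2 = u^2 - 16u + 64
= -u^3 + 24u^2 - 192u + 512


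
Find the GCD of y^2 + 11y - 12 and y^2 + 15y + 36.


Factor each:
  y^2 + 11y - 12 = (y + 12)(y - 1)
  y^2 + 15y + 36 = (y + 12)(y + 3)
Common monic factor: y + 12


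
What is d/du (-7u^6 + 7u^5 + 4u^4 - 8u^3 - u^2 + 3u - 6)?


Apply the power rule term by term:
  d/du(-7u^6) = -42u^5
  d/du(7u^5) = 35u^4
  d/du(4u^4) = 16u^3
  d/du(-8u^3) = -24u^2
  d/du(-u^2) = -2u
  d/du(3u) = 3
  d/du(-6) = 0
p'(u) = -42u^5 + 35u^4 + 16u^3 - 24u^2 - 2u + 3


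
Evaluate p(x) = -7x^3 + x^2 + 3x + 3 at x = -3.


Using direct substitution:
  -7 * (-3)^3 = 189
  1 * (-3)^2 = 9
  3 * (-3)^1 = -9
  constant: 3
Sum = 189 + 9 - 9 + 3 = 192


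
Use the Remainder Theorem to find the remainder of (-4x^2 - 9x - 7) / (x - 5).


By the Remainder Theorem, the remainder equals p(5):
  -4*(5)^2 = -100
  -9*(5)^1 = -45
  constant: -7
Sum: -100 - 45 - 7 = -152


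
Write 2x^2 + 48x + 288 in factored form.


Roots satisfy r1 + r2 = -b/a = -24 and r1*r2 = c/a = 144.
So r1 = -12, r2 = -12.
2x^2 + 48x + 288 = 2(x - r1)(x - r2) = 2(x + 12)(x + 12)


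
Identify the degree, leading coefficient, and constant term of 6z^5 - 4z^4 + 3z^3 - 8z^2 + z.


Highest power of z is 5, with coefficient 6. Constant term is 0.
Degree = 5, leading coefficient = 6, constant term = 0


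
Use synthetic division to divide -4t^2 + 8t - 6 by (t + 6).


Synthetic division with c = -6. Coefficients: -4, 8, -6
Bring down -4.
  -4 * -6 = 24; 24 + 8 = 32
  32 * -6 = -192; -192 - 6 = -198
Quotient: -4t + 32, Remainder: -198


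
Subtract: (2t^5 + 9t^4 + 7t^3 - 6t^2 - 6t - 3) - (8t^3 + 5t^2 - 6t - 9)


Distribute the minus sign:
  (2t^5 + 9t^4 + 7t^3 - 6t^2 - 6t - 3)
- (8t^3 + 5t^2 - 6t - 9)
Negate second polynomial: -8t^3 - 5t^2 + 6t + 9
Add: 2t^5 + 9t^4 - t^3 - 11t^2 + 6


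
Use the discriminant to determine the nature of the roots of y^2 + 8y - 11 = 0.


D = b^2 - 4ac = (8)^2 - 4(1)(-11) = 64 + 44 = 108
Since D > 0: two distinct irrational roots


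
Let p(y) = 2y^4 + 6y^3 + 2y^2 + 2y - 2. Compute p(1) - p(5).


p(1) = 10
p(5) = 2058
p(1) - p(5) = 10 - 2058 = -2048


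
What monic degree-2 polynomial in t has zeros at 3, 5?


p(t) = (t - 3)(t - 5)
Expand: t^2 - 8t + 15


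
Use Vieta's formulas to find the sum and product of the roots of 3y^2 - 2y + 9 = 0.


For ay^2+by+c=0: sum = -b/a, product = c/a.
a=3, b=-2, c=9
Sum = -(-2)/3 = 2/3
Product = (9)/3 = 3


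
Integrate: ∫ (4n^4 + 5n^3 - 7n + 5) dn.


Reverse power rule on each term:
  ∫ 4n^4 dn = (4/5)n^5
  ∫ 5n^3 dn = (5/4)n^4
  ∫ -7n dn = -(7/2)n^2
  ∫ 5 dn = 5n
F(n) = (4/5)n^5 + (5/4)n^4 - (7/2)n^2 + 5n + C


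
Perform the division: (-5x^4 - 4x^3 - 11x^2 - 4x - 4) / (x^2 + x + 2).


(-5x^4 - 4x^3 - 11x^2 - 4x - 4) / (x^2 + x + 2)
Step 1: -5x^2 * (x^2 + x + 2) = -5x^4 - 5x^3 - 10x^2; subtract.
Step 2: x * (x^2 + x + 2) = x^3 + x^2 + 2x; subtract.
Step 3: -2 * (x^2 + x + 2) = -2x^2 - 2x - 4; subtract.
Quotient: -5x^2 + x - 2, Remainder: -4x


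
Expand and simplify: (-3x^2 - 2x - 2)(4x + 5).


Distribute each term of the first polynomial:
  (-3x^2)(4x + 5) = -12x^3 - 15x^2
  (-2x)(4x + 5) = -8x^2 - 10x
  (-2)(4x + 5) = -8x - 10
Sum: -12x^3 - 23x^2 - 18x - 10


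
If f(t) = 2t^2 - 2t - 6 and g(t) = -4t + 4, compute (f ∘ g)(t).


Substitute g(t) into f:
f(g(t)) = 2*(-4t + 4)^2 + (-2)*(-4t + 4) + (-6)
(-4t + 4)^2 = 16t^2 - 32t + 16
Expand and combine: 32t^2 - 56t + 18


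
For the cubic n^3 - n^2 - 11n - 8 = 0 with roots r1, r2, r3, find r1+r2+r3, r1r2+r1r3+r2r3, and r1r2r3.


Monic cubic n^3+bn^2+cn+d=0: sum=-b, pairwise sum=c, product=-d.
b=-1, c=-11, d=-8
r1+r2+r3 = 1
r1r2+r1r3+r2r3 = -11
r1r2r3 = 8
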